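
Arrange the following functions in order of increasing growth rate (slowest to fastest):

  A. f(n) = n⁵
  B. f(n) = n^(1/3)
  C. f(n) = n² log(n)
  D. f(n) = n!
B < C < A < D

Comparing growth rates:
B = n^(1/3) is O(n^(1/3))
C = n² log(n) is O(n² log n)
A = n⁵ is O(n⁵)
D = n! is O(n!)

Therefore, the order from slowest to fastest is: B < C < A < D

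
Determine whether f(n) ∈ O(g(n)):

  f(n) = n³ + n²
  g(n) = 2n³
True

f(n) = n³ + n² and g(n) = 2n³ are both O(n³).
Big-O permits equal growth rates (f ≤ c·g for some c), so f(n) = O(g(n)) is true.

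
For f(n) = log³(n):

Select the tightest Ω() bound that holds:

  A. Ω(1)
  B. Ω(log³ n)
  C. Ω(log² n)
B

f(n) = log³(n) is Ω(log³ n).
All listed options are valid Big-Ω bounds (lower bounds),
but Ω(log³ n) is the tightest (largest valid bound).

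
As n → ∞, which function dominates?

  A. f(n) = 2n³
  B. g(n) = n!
B

f(n) = 2n³ is O(n³), while g(n) = n! is O(n!).
Since O(n!) grows faster than O(n³), g(n) dominates.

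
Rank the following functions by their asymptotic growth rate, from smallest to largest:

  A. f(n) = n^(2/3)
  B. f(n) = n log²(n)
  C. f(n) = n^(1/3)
C < A < B

Comparing growth rates:
C = n^(1/3) is O(n^(1/3))
A = n^(2/3) is O(n^(2/3))
B = n log²(n) is O(n log² n)

Therefore, the order from slowest to fastest is: C < A < B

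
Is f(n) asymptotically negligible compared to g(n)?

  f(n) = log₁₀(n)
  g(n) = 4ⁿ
True

f(n) = log₁₀(n) is O(log n), and g(n) = 4ⁿ is O(4ⁿ).
Since O(log n) grows strictly slower than O(4ⁿ), f(n) = o(g(n)) is true.
This means lim(n→∞) f(n)/g(n) = 0.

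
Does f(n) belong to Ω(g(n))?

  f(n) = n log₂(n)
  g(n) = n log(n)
True

f(n) = n log₂(n) and g(n) = n log(n) are both O(n log n).
Big-Ω permits equal growth rates (f ≥ c·g for some c > 0), so f(n) = Ω(g(n)) is true.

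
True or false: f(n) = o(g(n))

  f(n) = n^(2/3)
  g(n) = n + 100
True

f(n) = n^(2/3) is O(n^(2/3)), and g(n) = n + 100 is O(n).
Since O(n^(2/3)) grows strictly slower than O(n), f(n) = o(g(n)) is true.
This means lim(n→∞) f(n)/g(n) = 0.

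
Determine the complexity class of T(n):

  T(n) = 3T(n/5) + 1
Θ(n^log₅(3))

Master Theorem: a = 3, b = 5, f(n) = 1.
Compute the critical exponent d = log₅(3) = 0.683.
Compare f(n) = Θ(1) against n^d:
  k = 0 < d = 0.683, so f(n) = O(n^(d-ε)) — Case 1.
  The recursion cost dominates: T(n) = Θ(n^d) = Θ(n^log₅(3)).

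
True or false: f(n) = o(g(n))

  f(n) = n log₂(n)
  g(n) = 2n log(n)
False

f(n) = n log₂(n) is O(n log n), and g(n) = 2n log(n) is O(n log n).
Since they have the same growth rate, f(n) = o(g(n)) is false.
(f = o(g) requires f to grow strictly slower, not equal.)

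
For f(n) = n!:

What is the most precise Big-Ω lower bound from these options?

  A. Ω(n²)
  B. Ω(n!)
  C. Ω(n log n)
B

f(n) = n! is Ω(n!).
All listed options are valid Big-Ω bounds (lower bounds),
but Ω(n!) is the tightest (largest valid bound).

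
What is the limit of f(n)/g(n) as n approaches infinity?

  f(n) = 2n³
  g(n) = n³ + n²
2

Since 2n³ and n³ + n² have the same growth rate (O(n³)),
the ratio converges to a constant: 2.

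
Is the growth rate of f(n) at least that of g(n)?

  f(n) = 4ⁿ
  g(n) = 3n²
True

f(n) = 4ⁿ is O(4ⁿ), and g(n) = 3n² is O(n²).
Since O(4ⁿ) grows at least as fast as O(n²), f(n) = Ω(g(n)) is true.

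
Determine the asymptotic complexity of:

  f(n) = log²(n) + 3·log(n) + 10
O(log² n)

The dominant term in log²(n) + 3·log(n) + 10 is log²(n), which is Θ(log² n).
Lower-order terms (3·log(n), 10) are asymptotically negligible.
Constants are absorbed, so the tightest bound is O(log² n).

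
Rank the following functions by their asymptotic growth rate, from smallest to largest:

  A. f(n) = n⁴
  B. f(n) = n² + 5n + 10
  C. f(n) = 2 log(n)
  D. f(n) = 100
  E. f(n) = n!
D < C < B < A < E

Comparing growth rates:
D = 100 is O(1)
C = 2 log(n) is O(log n)
B = n² + 5n + 10 is O(n²)
A = n⁴ is O(n⁴)
E = n! is O(n!)

Therefore, the order from slowest to fastest is: D < C < B < A < E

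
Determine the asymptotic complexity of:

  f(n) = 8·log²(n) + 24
O(log² n)

The dominant term in 8·log²(n) + 24 is 8·log²(n), which is Θ(log² n).
Lower-order terms (24) are asymptotically negligible.
Constants are absorbed, so the tightest bound is O(log² n).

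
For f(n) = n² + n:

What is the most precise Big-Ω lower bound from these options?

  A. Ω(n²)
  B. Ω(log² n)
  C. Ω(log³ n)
A

f(n) = n² + n is Ω(n²).
All listed options are valid Big-Ω bounds (lower bounds),
but Ω(n²) is the tightest (largest valid bound).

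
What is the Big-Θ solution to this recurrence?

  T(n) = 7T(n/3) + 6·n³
Θ(n³)

Master Theorem: a = 7, b = 3, f(n) = 6·n³.
Compute the critical exponent d = log₃(7) = 1.771.
Compare f(n) = Θ(n³) against n^d:
  k = 3 > d = 1.771, so f(n) = Ω(n^(d+ε)) — Case 3.
  Regularity: a·(n/b)^3/n^3 = a/b^3 = 7/27 < 1 ✓.
  The top-level work dominates: T(n) = Θ(f(n)) = Θ(n³).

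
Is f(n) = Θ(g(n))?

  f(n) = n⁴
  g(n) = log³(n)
False

f(n) = n⁴ is O(n⁴), and g(n) = log³(n) is O(log³ n).
Since they have different growth rates, f(n) = Θ(g(n)) is false.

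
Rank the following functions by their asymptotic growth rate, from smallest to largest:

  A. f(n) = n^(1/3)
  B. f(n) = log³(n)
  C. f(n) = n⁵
B < A < C

Comparing growth rates:
B = log³(n) is O(log³ n)
A = n^(1/3) is O(n^(1/3))
C = n⁵ is O(n⁵)

Therefore, the order from slowest to fastest is: B < A < C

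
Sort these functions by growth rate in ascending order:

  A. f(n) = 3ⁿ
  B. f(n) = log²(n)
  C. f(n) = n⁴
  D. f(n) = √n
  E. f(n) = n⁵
B < D < C < E < A

Comparing growth rates:
B = log²(n) is O(log² n)
D = √n is O(√n)
C = n⁴ is O(n⁴)
E = n⁵ is O(n⁵)
A = 3ⁿ is O(3ⁿ)

Therefore, the order from slowest to fastest is: B < D < C < E < A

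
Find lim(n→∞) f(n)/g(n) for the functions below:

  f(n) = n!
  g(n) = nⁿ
0

Since n! (O(n!)) grows slower than nⁿ (O(nⁿ)),
the ratio f(n)/g(n) → 0 as n → ∞.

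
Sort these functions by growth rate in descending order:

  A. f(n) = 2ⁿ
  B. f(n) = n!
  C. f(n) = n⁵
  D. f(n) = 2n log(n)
B > A > C > D

Comparing growth rates:
B = n! is O(n!)
A = 2ⁿ is O(2ⁿ)
C = n⁵ is O(n⁵)
D = 2n log(n) is O(n log n)

Therefore, the order from fastest to slowest is: B > A > C > D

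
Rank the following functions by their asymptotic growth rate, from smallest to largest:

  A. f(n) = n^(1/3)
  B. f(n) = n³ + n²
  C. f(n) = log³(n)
C < A < B

Comparing growth rates:
C = log³(n) is O(log³ n)
A = n^(1/3) is O(n^(1/3))
B = n³ + n² is O(n³)

Therefore, the order from slowest to fastest is: C < A < B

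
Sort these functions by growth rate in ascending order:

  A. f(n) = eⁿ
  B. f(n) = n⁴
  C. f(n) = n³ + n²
C < B < A

Comparing growth rates:
C = n³ + n² is O(n³)
B = n⁴ is O(n⁴)
A = eⁿ is O(eⁿ)

Therefore, the order from slowest to fastest is: C < B < A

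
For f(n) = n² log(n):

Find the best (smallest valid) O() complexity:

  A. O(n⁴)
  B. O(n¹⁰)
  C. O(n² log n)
C

f(n) = n² log(n) is O(n² log n).
All listed options are valid Big-O bounds (upper bounds),
but O(n² log n) is the tightest (smallest valid bound).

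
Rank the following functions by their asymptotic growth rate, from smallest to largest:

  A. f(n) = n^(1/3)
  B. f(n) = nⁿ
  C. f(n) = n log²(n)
A < C < B

Comparing growth rates:
A = n^(1/3) is O(n^(1/3))
C = n log²(n) is O(n log² n)
B = nⁿ is O(nⁿ)

Therefore, the order from slowest to fastest is: A < C < B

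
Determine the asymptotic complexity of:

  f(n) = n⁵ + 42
O(n⁵)

The dominant term in n⁵ + 42 is n⁵, which is Θ(n⁵).
Lower-order terms (42) are asymptotically negligible.
Constants are absorbed, so the tightest bound is O(n⁵).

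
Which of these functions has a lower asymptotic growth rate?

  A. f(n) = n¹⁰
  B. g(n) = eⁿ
A

f(n) = n¹⁰ is O(n¹⁰), while g(n) = eⁿ is O(eⁿ).
Since O(n¹⁰) grows slower than O(eⁿ), f(n) is dominated.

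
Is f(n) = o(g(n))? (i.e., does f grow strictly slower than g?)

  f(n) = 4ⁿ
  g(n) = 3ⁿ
False

f(n) = 4ⁿ is O(4ⁿ), and g(n) = 3ⁿ is O(3ⁿ).
Since O(4ⁿ) grows faster than or equal to O(3ⁿ), f(n) = o(g(n)) is false.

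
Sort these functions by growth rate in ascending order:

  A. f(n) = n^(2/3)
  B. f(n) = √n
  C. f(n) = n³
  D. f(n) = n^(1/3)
D < B < A < C

Comparing growth rates:
D = n^(1/3) is O(n^(1/3))
B = √n is O(√n)
A = n^(2/3) is O(n^(2/3))
C = n³ is O(n³)

Therefore, the order from slowest to fastest is: D < B < A < C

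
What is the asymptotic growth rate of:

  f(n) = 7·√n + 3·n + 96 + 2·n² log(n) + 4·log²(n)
Θ(n² log n)

Order the terms by growth rate: 96 ≺ 4·log²(n) ≺ 7·√n ≺ 3·n ≺ 2·n² log(n).
The fastest-growing term 2·n² log(n) dominates as n → ∞; dropping its constant factor gives Θ(n² log n).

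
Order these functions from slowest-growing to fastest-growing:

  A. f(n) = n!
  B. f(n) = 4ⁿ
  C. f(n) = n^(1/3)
C < B < A

Comparing growth rates:
C = n^(1/3) is O(n^(1/3))
B = 4ⁿ is O(4ⁿ)
A = n! is O(n!)

Therefore, the order from slowest to fastest is: C < B < A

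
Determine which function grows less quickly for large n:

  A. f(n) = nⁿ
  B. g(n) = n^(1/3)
B

f(n) = nⁿ is O(nⁿ), while g(n) = n^(1/3) is O(n^(1/3)).
Since O(n^(1/3)) grows slower than O(nⁿ), g(n) is dominated.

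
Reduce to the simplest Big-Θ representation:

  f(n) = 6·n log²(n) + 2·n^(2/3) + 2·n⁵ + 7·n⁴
Θ(n⁵)

Order the terms by growth rate: 2·n^(2/3) ≺ 6·n log²(n) ≺ 7·n⁴ ≺ 2·n⁵.
The fastest-growing term 2·n⁵ dominates as n → ∞; dropping its constant factor gives Θ(n⁵).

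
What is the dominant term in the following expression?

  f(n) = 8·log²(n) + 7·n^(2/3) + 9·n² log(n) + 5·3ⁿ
5·3ⁿ

Looking at each term:
  - 8·log²(n) is O(log² n)
  - 7·n^(2/3) is O(n^(2/3))
  - 9·n² log(n) is O(n² log n)
  - 5·3ⁿ is O(3ⁿ)

The term 5·3ⁿ (O(3ⁿ)) grows fastest and dominates all others.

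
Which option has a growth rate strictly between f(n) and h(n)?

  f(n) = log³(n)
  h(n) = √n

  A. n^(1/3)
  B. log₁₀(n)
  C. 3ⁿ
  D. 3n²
A

We need g(n) with log³(n) = o(g(n)) and g(n) = o(√n), i.e. O(log³ n) ≺ g ≺ O(√n).
Check each option:
  A. n^(1/3) — O(n^(1/3)) is strictly between O(log³ n) and O(√n) ✓
  B. log₁₀(n) — O(log n) does not grow strictly faster than f(n)
  C. 3ⁿ — O(3ⁿ) does not grow strictly slower than h(n)
  D. 3n² — O(n²) does not grow strictly slower than h(n)

Only option A (n^(1/3)) lies strictly between.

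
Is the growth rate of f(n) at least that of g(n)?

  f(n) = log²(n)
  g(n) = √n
False

f(n) = log²(n) is O(log² n), and g(n) = √n is O(√n).
Since O(log² n) grows slower than O(√n), f(n) = Ω(g(n)) is false.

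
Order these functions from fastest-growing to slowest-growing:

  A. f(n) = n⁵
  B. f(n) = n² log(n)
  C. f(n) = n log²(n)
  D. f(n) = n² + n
A > B > D > C

Comparing growth rates:
A = n⁵ is O(n⁵)
B = n² log(n) is O(n² log n)
D = n² + n is O(n²)
C = n log²(n) is O(n log² n)

Therefore, the order from fastest to slowest is: A > B > D > C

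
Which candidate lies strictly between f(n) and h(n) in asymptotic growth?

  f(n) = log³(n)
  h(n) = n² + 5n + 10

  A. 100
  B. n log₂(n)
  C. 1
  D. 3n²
B

We need g(n) with log³(n) = o(g(n)) and g(n) = o(n² + 5n + 10), i.e. O(log³ n) ≺ g ≺ O(n²).
Check each option:
  A. 100 — O(1) does not grow strictly faster than f(n)
  B. n log₂(n) — O(n log n) is strictly between O(log³ n) and O(n²) ✓
  C. 1 — O(1) does not grow strictly faster than f(n)
  D. 3n² — O(n²) does not grow strictly slower than h(n)

Only option B (n log₂(n)) lies strictly between.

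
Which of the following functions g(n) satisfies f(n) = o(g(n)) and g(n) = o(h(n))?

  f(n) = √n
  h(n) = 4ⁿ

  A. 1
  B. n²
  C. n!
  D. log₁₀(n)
B

We need g(n) with √n = o(g(n)) and g(n) = o(4ⁿ), i.e. O(√n) ≺ g ≺ O(4ⁿ).
Check each option:
  A. 1 — O(1) does not grow strictly faster than f(n)
  B. n² — O(n²) is strictly between O(√n) and O(4ⁿ) ✓
  C. n! — O(n!) does not grow strictly slower than h(n)
  D. log₁₀(n) — O(log n) does not grow strictly faster than f(n)

Only option B (n²) lies strictly between.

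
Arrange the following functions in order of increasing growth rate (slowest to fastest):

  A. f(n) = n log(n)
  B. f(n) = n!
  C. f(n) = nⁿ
A < B < C

Comparing growth rates:
A = n log(n) is O(n log n)
B = n! is O(n!)
C = nⁿ is O(nⁿ)

Therefore, the order from slowest to fastest is: A < B < C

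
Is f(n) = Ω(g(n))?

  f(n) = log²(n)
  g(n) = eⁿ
False

f(n) = log²(n) is O(log² n), and g(n) = eⁿ is O(eⁿ).
Since O(log² n) grows slower than O(eⁿ), f(n) = Ω(g(n)) is false.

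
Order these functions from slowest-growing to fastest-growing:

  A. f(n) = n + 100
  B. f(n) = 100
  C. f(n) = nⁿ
B < A < C

Comparing growth rates:
B = 100 is O(1)
A = n + 100 is O(n)
C = nⁿ is O(nⁿ)

Therefore, the order from slowest to fastest is: B < A < C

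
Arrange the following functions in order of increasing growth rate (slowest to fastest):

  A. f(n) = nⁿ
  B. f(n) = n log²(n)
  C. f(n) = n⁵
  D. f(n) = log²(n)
D < B < C < A

Comparing growth rates:
D = log²(n) is O(log² n)
B = n log²(n) is O(n log² n)
C = n⁵ is O(n⁵)
A = nⁿ is O(nⁿ)

Therefore, the order from slowest to fastest is: D < B < C < A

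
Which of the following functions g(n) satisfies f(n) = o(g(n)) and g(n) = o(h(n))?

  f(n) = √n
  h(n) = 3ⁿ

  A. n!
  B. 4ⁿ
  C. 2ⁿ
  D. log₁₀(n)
C

We need g(n) with √n = o(g(n)) and g(n) = o(3ⁿ), i.e. O(√n) ≺ g ≺ O(3ⁿ).
Check each option:
  A. n! — O(n!) does not grow strictly slower than h(n)
  B. 4ⁿ — O(4ⁿ) does not grow strictly slower than h(n)
  C. 2ⁿ — O(2ⁿ) is strictly between O(√n) and O(3ⁿ) ✓
  D. log₁₀(n) — O(log n) does not grow strictly faster than f(n)

Only option C (2ⁿ) lies strictly between.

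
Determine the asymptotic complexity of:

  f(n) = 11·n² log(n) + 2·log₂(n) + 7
O(n² log n)

The dominant term in 11·n² log(n) + 2·log₂(n) + 7 is 11·n² log(n), which is Θ(n² log n).
Lower-order terms (2·log₂(n), 7) are asymptotically negligible.
Constants are absorbed, so the tightest bound is O(n² log n).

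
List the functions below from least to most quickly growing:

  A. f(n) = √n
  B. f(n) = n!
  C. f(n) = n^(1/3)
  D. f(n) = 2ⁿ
C < A < D < B

Comparing growth rates:
C = n^(1/3) is O(n^(1/3))
A = √n is O(√n)
D = 2ⁿ is O(2ⁿ)
B = n! is O(n!)

Therefore, the order from slowest to fastest is: C < A < D < B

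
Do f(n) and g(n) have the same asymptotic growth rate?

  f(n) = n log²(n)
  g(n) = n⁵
False

f(n) = n log²(n) is O(n log² n), and g(n) = n⁵ is O(n⁵).
Since they have different growth rates, f(n) = Θ(g(n)) is false.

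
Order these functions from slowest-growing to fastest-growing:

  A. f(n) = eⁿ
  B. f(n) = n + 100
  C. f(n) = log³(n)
C < B < A

Comparing growth rates:
C = log³(n) is O(log³ n)
B = n + 100 is O(n)
A = eⁿ is O(eⁿ)

Therefore, the order from slowest to fastest is: C < B < A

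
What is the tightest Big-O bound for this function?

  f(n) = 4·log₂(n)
O(log n)

The dominant term in 4·log₂(n) is 4·log₂(n), which is Θ(log n).
Constants are absorbed, so the tightest bound is O(log n).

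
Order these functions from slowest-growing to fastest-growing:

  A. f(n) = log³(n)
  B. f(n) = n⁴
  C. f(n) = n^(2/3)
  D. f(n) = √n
A < D < C < B

Comparing growth rates:
A = log³(n) is O(log³ n)
D = √n is O(√n)
C = n^(2/3) is O(n^(2/3))
B = n⁴ is O(n⁴)

Therefore, the order from slowest to fastest is: A < D < C < B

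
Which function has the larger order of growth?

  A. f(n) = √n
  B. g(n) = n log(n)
B

f(n) = √n is O(√n), while g(n) = n log(n) is O(n log n).
Since O(n log n) grows faster than O(√n), g(n) dominates.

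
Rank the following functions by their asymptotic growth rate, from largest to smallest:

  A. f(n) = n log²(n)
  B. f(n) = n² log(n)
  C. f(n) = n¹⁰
C > B > A

Comparing growth rates:
C = n¹⁰ is O(n¹⁰)
B = n² log(n) is O(n² log n)
A = n log²(n) is O(n log² n)

Therefore, the order from fastest to slowest is: C > B > A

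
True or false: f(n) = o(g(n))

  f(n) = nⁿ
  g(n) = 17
False

f(n) = nⁿ is O(nⁿ), and g(n) = 17 is O(1).
Since O(nⁿ) grows faster than or equal to O(1), f(n) = o(g(n)) is false.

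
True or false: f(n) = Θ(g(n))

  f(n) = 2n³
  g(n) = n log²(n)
False

f(n) = 2n³ is O(n³), and g(n) = n log²(n) is O(n log² n).
Since they have different growth rates, f(n) = Θ(g(n)) is false.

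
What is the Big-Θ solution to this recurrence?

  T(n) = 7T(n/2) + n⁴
Θ(n⁴)

Master Theorem: a = 7, b = 2, f(n) = n⁴.
Compute the critical exponent d = log₂(7) = 2.807.
Compare f(n) = Θ(n⁴) against n^d:
  k = 4 > d = 2.807, so f(n) = Ω(n^(d+ε)) — Case 3.
  Regularity: a·(n/b)^4/n^4 = a/b^4 = 7/16 < 1 ✓.
  The top-level work dominates: T(n) = Θ(f(n)) = Θ(n⁴).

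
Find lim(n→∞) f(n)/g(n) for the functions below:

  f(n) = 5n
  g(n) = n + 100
5

Since 5n and n + 100 have the same growth rate (O(n)),
the ratio converges to a constant: 5.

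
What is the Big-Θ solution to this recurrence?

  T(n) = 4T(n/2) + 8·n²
Θ(n² log n)

Master Theorem: a = 4, b = 2, f(n) = 8·n².
Compute the critical exponent d = log₂(4) = 2.
Compare f(n) = Θ(n²) against n^d:
  k = 2 = d, so f(n) = Θ(n^d) — Case 2.
  Work is balanced across levels: T(n) = Θ(n^d log n) = Θ(n² log n).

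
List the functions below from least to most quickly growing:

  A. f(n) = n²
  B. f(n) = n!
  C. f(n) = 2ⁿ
A < C < B

Comparing growth rates:
A = n² is O(n²)
C = 2ⁿ is O(2ⁿ)
B = n! is O(n!)

Therefore, the order from slowest to fastest is: A < C < B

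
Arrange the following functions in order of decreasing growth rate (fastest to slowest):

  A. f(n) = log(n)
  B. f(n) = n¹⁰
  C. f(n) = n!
C > B > A

Comparing growth rates:
C = n! is O(n!)
B = n¹⁰ is O(n¹⁰)
A = log(n) is O(log n)

Therefore, the order from fastest to slowest is: C > B > A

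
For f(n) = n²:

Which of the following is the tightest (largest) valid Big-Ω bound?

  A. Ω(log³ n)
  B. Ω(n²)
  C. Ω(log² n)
B

f(n) = n² is Ω(n²).
All listed options are valid Big-Ω bounds (lower bounds),
but Ω(n²) is the tightest (largest valid bound).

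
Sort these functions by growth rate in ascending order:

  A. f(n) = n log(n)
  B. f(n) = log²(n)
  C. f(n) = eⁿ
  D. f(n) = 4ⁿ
B < A < C < D

Comparing growth rates:
B = log²(n) is O(log² n)
A = n log(n) is O(n log n)
C = eⁿ is O(eⁿ)
D = 4ⁿ is O(4ⁿ)

Therefore, the order from slowest to fastest is: B < A < C < D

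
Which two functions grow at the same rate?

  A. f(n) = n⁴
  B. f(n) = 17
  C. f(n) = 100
B and C

Examining each function:
  A. n⁴ is O(n⁴)
  B. 17 is O(1)
  C. 100 is O(1)

Functions B and C both have the same complexity class.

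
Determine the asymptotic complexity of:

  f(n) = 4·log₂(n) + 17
O(log n)

The dominant term in 4·log₂(n) + 17 is 4·log₂(n), which is Θ(log n).
Lower-order terms (17) are asymptotically negligible.
Constants are absorbed, so the tightest bound is O(log n).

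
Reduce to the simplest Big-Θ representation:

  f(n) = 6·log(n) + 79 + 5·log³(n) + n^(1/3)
Θ(n^(1/3))

Order the terms by growth rate: 79 ≺ 6·log(n) ≺ 5·log³(n) ≺ n^(1/3).
The fastest-growing term n^(1/3) dominates as n → ∞; dropping its constant factor gives Θ(n^(1/3)).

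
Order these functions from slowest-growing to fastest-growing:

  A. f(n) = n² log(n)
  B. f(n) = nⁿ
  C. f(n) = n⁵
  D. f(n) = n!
A < C < D < B

Comparing growth rates:
A = n² log(n) is O(n² log n)
C = n⁵ is O(n⁵)
D = n! is O(n!)
B = nⁿ is O(nⁿ)

Therefore, the order from slowest to fastest is: A < C < D < B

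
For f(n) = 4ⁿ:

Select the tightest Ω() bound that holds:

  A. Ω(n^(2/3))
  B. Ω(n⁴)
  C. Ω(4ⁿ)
C

f(n) = 4ⁿ is Ω(4ⁿ).
All listed options are valid Big-Ω bounds (lower bounds),
but Ω(4ⁿ) is the tightest (largest valid bound).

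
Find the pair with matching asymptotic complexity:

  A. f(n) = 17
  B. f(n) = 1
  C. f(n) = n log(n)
A and B

Examining each function:
  A. 17 is O(1)
  B. 1 is O(1)
  C. n log(n) is O(n log n)

Functions A and B both have the same complexity class.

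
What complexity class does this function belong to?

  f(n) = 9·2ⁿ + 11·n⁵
O(2ⁿ)

The dominant term in 9·2ⁿ + 11·n⁵ is 9·2ⁿ, which is Θ(2ⁿ).
Lower-order terms (11·n⁵) are asymptotically negligible.
Constants are absorbed, so the tightest bound is O(2ⁿ).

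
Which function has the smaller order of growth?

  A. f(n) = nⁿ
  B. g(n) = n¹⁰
B

f(n) = nⁿ is O(nⁿ), while g(n) = n¹⁰ is O(n¹⁰).
Since O(n¹⁰) grows slower than O(nⁿ), g(n) is dominated.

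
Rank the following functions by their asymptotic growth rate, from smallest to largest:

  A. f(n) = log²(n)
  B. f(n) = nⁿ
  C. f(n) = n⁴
A < C < B

Comparing growth rates:
A = log²(n) is O(log² n)
C = n⁴ is O(n⁴)
B = nⁿ is O(nⁿ)

Therefore, the order from slowest to fastest is: A < C < B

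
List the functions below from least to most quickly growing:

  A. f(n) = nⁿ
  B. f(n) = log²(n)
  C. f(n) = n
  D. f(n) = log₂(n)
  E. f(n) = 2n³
D < B < C < E < A

Comparing growth rates:
D = log₂(n) is O(log n)
B = log²(n) is O(log² n)
C = n is O(n)
E = 2n³ is O(n³)
A = nⁿ is O(nⁿ)

Therefore, the order from slowest to fastest is: D < B < C < E < A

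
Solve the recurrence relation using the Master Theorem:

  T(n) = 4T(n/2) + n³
Θ(n³)

Master Theorem: a = 4, b = 2, f(n) = n³.
Compute the critical exponent d = log₂(4) = 2.
Compare f(n) = Θ(n³) against n^d:
  k = 3 > d = 2, so f(n) = Ω(n^(d+ε)) — Case 3.
  Regularity: a·(n/b)^3/n^3 = a/b^3 = 4/8 < 1 ✓.
  The top-level work dominates: T(n) = Θ(f(n)) = Θ(n³).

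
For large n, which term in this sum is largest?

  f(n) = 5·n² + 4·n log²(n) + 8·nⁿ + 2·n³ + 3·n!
8·nⁿ

Looking at each term:
  - 5·n² is O(n²)
  - 4·n log²(n) is O(n log² n)
  - 8·nⁿ is O(nⁿ)
  - 2·n³ is O(n³)
  - 3·n! is O(n!)

The term 8·nⁿ (O(nⁿ)) grows fastest and dominates all others.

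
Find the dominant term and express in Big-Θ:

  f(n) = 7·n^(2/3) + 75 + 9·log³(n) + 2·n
Θ(n)

Order the terms by growth rate: 75 ≺ 9·log³(n) ≺ 7·n^(2/3) ≺ 2·n.
The fastest-growing term 2·n dominates as n → ∞; dropping its constant factor gives Θ(n).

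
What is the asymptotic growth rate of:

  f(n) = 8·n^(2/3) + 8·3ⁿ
Θ(3ⁿ)

Order the terms by growth rate: 8·n^(2/3) ≺ 8·3ⁿ.
The fastest-growing term 8·3ⁿ dominates as n → ∞; dropping its constant factor gives Θ(3ⁿ).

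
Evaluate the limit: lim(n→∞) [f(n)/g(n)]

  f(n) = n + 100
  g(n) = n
1

Since n + 100 and n have the same growth rate (O(n)),
the ratio converges to a constant: 1.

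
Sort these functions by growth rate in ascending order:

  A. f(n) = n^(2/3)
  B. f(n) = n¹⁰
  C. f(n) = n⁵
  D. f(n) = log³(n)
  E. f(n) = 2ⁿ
D < A < C < B < E

Comparing growth rates:
D = log³(n) is O(log³ n)
A = n^(2/3) is O(n^(2/3))
C = n⁵ is O(n⁵)
B = n¹⁰ is O(n¹⁰)
E = 2ⁿ is O(2ⁿ)

Therefore, the order from slowest to fastest is: D < A < C < B < E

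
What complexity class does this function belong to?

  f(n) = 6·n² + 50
O(n²)

The dominant term in 6·n² + 50 is 6·n², which is Θ(n²).
Lower-order terms (50) are asymptotically negligible.
Constants are absorbed, so the tightest bound is O(n²).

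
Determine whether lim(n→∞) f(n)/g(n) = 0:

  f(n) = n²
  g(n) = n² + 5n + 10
False

f(n) = n² is O(n²), and g(n) = n² + 5n + 10 is O(n²).
Since they have the same growth rate, f(n) = o(g(n)) is false.
(f = o(g) requires f to grow strictly slower, not equal.)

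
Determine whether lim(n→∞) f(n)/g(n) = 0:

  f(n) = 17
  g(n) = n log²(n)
True

f(n) = 17 is O(1), and g(n) = n log²(n) is O(n log² n).
Since O(1) grows strictly slower than O(n log² n), f(n) = o(g(n)) is true.
This means lim(n→∞) f(n)/g(n) = 0.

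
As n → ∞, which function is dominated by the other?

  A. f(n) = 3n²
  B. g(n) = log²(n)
B

f(n) = 3n² is O(n²), while g(n) = log²(n) is O(log² n).
Since O(log² n) grows slower than O(n²), g(n) is dominated.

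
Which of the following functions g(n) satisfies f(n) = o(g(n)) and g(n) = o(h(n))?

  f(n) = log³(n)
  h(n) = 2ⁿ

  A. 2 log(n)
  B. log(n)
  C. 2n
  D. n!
C

We need g(n) with log³(n) = o(g(n)) and g(n) = o(2ⁿ), i.e. O(log³ n) ≺ g ≺ O(2ⁿ).
Check each option:
  A. 2 log(n) — O(log n) does not grow strictly faster than f(n)
  B. log(n) — O(log n) does not grow strictly faster than f(n)
  C. 2n — O(n) is strictly between O(log³ n) and O(2ⁿ) ✓
  D. n! — O(n!) does not grow strictly slower than h(n)

Only option C (2n) lies strictly between.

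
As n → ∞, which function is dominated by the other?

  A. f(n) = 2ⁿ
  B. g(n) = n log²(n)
B

f(n) = 2ⁿ is O(2ⁿ), while g(n) = n log²(n) is O(n log² n).
Since O(n log² n) grows slower than O(2ⁿ), g(n) is dominated.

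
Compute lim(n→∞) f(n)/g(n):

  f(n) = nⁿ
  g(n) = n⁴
∞

Since nⁿ (O(nⁿ)) grows faster than n⁴ (O(n⁴)),
the ratio f(n)/g(n) → ∞ as n → ∞.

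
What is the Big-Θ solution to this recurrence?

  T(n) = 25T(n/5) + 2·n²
Θ(n² log n)

Master Theorem: a = 25, b = 5, f(n) = 2·n².
Compute the critical exponent d = log₅(25) = 2.
Compare f(n) = Θ(n²) against n^d:
  k = 2 = d, so f(n) = Θ(n^d) — Case 2.
  Work is balanced across levels: T(n) = Θ(n^d log n) = Θ(n² log n).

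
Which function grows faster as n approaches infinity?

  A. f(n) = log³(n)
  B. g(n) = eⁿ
B

f(n) = log³(n) is O(log³ n), while g(n) = eⁿ is O(eⁿ).
Since O(eⁿ) grows faster than O(log³ n), g(n) dominates.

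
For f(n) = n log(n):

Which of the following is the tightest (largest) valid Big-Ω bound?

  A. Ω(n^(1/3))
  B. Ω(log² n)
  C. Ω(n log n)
C

f(n) = n log(n) is Ω(n log n).
All listed options are valid Big-Ω bounds (lower bounds),
but Ω(n log n) is the tightest (largest valid bound).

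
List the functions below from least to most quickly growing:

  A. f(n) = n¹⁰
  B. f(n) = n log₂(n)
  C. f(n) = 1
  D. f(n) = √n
C < D < B < A

Comparing growth rates:
C = 1 is O(1)
D = √n is O(√n)
B = n log₂(n) is O(n log n)
A = n¹⁰ is O(n¹⁰)

Therefore, the order from slowest to fastest is: C < D < B < A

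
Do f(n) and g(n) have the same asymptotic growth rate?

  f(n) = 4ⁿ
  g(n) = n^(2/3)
False

f(n) = 4ⁿ is O(4ⁿ), and g(n) = n^(2/3) is O(n^(2/3)).
Since they have different growth rates, f(n) = Θ(g(n)) is false.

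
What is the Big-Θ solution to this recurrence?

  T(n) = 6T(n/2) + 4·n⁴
Θ(n⁴)

Master Theorem: a = 6, b = 2, f(n) = 4·n⁴.
Compute the critical exponent d = log₂(6) = 2.585.
Compare f(n) = Θ(n⁴) against n^d:
  k = 4 > d = 2.585, so f(n) = Ω(n^(d+ε)) — Case 3.
  Regularity: a·(n/b)^4/n^4 = a/b^4 = 6/16 < 1 ✓.
  The top-level work dominates: T(n) = Θ(f(n)) = Θ(n⁴).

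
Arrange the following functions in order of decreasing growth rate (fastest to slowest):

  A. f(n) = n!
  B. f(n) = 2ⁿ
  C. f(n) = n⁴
A > B > C

Comparing growth rates:
A = n! is O(n!)
B = 2ⁿ is O(2ⁿ)
C = n⁴ is O(n⁴)

Therefore, the order from fastest to slowest is: A > B > C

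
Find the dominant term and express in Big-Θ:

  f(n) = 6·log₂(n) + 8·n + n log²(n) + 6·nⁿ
Θ(nⁿ)

Order the terms by growth rate: 6·log₂(n) ≺ 8·n ≺ n log²(n) ≺ 6·nⁿ.
The fastest-growing term 6·nⁿ dominates as n → ∞; dropping its constant factor gives Θ(nⁿ).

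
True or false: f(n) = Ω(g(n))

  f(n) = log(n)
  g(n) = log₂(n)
True

f(n) = log(n) and g(n) = log₂(n) are both O(log n).
Big-Ω permits equal growth rates (f ≥ c·g for some c > 0), so f(n) = Ω(g(n)) is true.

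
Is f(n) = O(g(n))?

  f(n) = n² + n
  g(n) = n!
True

f(n) = n² + n is O(n²), and g(n) = n! is O(n!).
Since O(n²) ⊆ O(n!) (f grows no faster than g), f(n) = O(g(n)) is true.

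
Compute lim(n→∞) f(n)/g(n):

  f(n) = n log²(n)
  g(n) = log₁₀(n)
∞

Since n log²(n) (O(n log² n)) grows faster than log₁₀(n) (O(log n)),
the ratio f(n)/g(n) → ∞ as n → ∞.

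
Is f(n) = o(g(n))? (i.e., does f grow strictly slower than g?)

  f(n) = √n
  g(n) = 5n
True

f(n) = √n is O(√n), and g(n) = 5n is O(n).
Since O(√n) grows strictly slower than O(n), f(n) = o(g(n)) is true.
This means lim(n→∞) f(n)/g(n) = 0.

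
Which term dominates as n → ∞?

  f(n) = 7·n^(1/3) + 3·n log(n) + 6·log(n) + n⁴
n⁴

Looking at each term:
  - 7·n^(1/3) is O(n^(1/3))
  - 3·n log(n) is O(n log n)
  - 6·log(n) is O(log n)
  - n⁴ is O(n⁴)

The term n⁴ (O(n⁴)) grows fastest and dominates all others.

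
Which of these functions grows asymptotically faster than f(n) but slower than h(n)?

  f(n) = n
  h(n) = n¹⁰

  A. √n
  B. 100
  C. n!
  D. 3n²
D

We need g(n) with n = o(g(n)) and g(n) = o(n¹⁰), i.e. O(n) ≺ g ≺ O(n¹⁰).
Check each option:
  A. √n — O(√n) does not grow strictly faster than f(n)
  B. 100 — O(1) does not grow strictly faster than f(n)
  C. n! — O(n!) does not grow strictly slower than h(n)
  D. 3n² — O(n²) is strictly between O(n) and O(n¹⁰) ✓

Only option D (3n²) lies strictly between.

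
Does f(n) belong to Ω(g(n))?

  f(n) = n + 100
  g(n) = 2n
True

f(n) = n + 100 and g(n) = 2n are both O(n).
Big-Ω permits equal growth rates (f ≥ c·g for some c > 0), so f(n) = Ω(g(n)) is true.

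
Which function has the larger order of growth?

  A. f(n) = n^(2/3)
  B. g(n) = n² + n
B

f(n) = n^(2/3) is O(n^(2/3)), while g(n) = n² + n is O(n²).
Since O(n²) grows faster than O(n^(2/3)), g(n) dominates.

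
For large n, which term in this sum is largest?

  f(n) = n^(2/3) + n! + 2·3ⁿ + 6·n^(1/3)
n!

Looking at each term:
  - n^(2/3) is O(n^(2/3))
  - n! is O(n!)
  - 2·3ⁿ is O(3ⁿ)
  - 6·n^(1/3) is O(n^(1/3))

The term n! (O(n!)) grows fastest and dominates all others.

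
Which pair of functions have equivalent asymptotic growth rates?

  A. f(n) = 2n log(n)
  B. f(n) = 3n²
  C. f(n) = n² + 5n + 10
B and C

Examining each function:
  A. 2n log(n) is O(n log n)
  B. 3n² is O(n²)
  C. n² + 5n + 10 is O(n²)

Functions B and C both have the same complexity class.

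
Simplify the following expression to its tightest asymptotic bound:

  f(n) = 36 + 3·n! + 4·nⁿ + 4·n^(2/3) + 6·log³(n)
Θ(nⁿ)

Order the terms by growth rate: 36 ≺ 6·log³(n) ≺ 4·n^(2/3) ≺ 3·n! ≺ 4·nⁿ.
The fastest-growing term 4·nⁿ dominates as n → ∞; dropping its constant factor gives Θ(nⁿ).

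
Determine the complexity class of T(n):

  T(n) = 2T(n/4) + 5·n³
Θ(n³)

Master Theorem: a = 2, b = 4, f(n) = 5·n³.
Compute the critical exponent d = log₄(2) = 0.500.
Compare f(n) = Θ(n³) against n^d:
  k = 3 > d = 0.500, so f(n) = Ω(n^(d+ε)) — Case 3.
  Regularity: a·(n/b)^3/n^3 = a/b^3 = 2/64 < 1 ✓.
  The top-level work dominates: T(n) = Θ(f(n)) = Θ(n³).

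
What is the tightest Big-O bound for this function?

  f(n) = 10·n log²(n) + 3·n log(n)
O(n log² n)

The dominant term in 10·n log²(n) + 3·n log(n) is 10·n log²(n), which is Θ(n log² n).
Lower-order terms (3·n log(n)) are asymptotically negligible.
Constants are absorbed, so the tightest bound is O(n log² n).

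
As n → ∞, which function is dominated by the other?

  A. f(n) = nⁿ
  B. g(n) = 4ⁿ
B

f(n) = nⁿ is O(nⁿ), while g(n) = 4ⁿ is O(4ⁿ).
Since O(4ⁿ) grows slower than O(nⁿ), g(n) is dominated.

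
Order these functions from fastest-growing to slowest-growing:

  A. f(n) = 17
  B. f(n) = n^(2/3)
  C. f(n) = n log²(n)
C > B > A

Comparing growth rates:
C = n log²(n) is O(n log² n)
B = n^(2/3) is O(n^(2/3))
A = 17 is O(1)

Therefore, the order from fastest to slowest is: C > B > A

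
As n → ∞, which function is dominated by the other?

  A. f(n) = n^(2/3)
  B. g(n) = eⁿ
A

f(n) = n^(2/3) is O(n^(2/3)), while g(n) = eⁿ is O(eⁿ).
Since O(n^(2/3)) grows slower than O(eⁿ), f(n) is dominated.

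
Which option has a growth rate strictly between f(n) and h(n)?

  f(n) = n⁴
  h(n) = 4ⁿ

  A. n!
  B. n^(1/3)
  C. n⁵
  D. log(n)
C

We need g(n) with n⁴ = o(g(n)) and g(n) = o(4ⁿ), i.e. O(n⁴) ≺ g ≺ O(4ⁿ).
Check each option:
  A. n! — O(n!) does not grow strictly slower than h(n)
  B. n^(1/3) — O(n^(1/3)) does not grow strictly faster than f(n)
  C. n⁵ — O(n⁵) is strictly between O(n⁴) and O(4ⁿ) ✓
  D. log(n) — O(log n) does not grow strictly faster than f(n)

Only option C (n⁵) lies strictly between.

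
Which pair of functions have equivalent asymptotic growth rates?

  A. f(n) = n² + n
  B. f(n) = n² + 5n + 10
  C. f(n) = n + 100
A and B

Examining each function:
  A. n² + n is O(n²)
  B. n² + 5n + 10 is O(n²)
  C. n + 100 is O(n)

Functions A and B both have the same complexity class.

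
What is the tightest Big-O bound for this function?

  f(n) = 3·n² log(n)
O(n² log n)

The dominant term in 3·n² log(n) is 3·n² log(n), which is Θ(n² log n).
Constants are absorbed, so the tightest bound is O(n² log n).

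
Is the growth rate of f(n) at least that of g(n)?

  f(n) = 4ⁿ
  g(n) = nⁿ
False

f(n) = 4ⁿ is O(4ⁿ), and g(n) = nⁿ is O(nⁿ).
Since O(4ⁿ) grows slower than O(nⁿ), f(n) = Ω(g(n)) is false.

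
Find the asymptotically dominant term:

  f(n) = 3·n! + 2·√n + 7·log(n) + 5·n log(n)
3·n!

Looking at each term:
  - 3·n! is O(n!)
  - 2·√n is O(√n)
  - 7·log(n) is O(log n)
  - 5·n log(n) is O(n log n)

The term 3·n! (O(n!)) grows fastest and dominates all others.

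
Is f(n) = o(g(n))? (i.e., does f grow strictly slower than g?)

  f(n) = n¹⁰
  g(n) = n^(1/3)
False

f(n) = n¹⁰ is O(n¹⁰), and g(n) = n^(1/3) is O(n^(1/3)).
Since O(n¹⁰) grows faster than or equal to O(n^(1/3)), f(n) = o(g(n)) is false.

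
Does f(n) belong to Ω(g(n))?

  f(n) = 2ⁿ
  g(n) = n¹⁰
True

f(n) = 2ⁿ is O(2ⁿ), and g(n) = n¹⁰ is O(n¹⁰).
Since O(2ⁿ) grows at least as fast as O(n¹⁰), f(n) = Ω(g(n)) is true.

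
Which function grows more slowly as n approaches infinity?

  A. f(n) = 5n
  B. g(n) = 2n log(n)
A

f(n) = 5n is O(n), while g(n) = 2n log(n) is O(n log n).
Since O(n) grows slower than O(n log n), f(n) is dominated.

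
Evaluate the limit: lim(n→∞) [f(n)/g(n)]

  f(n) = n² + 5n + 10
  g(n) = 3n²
1/3

Since n² + 5n + 10 and 3n² have the same growth rate (O(n²)),
the ratio converges to a constant: 1/3.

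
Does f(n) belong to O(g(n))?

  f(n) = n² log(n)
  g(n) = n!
True

f(n) = n² log(n) is O(n² log n), and g(n) = n! is O(n!).
Since O(n² log n) ⊆ O(n!) (f grows no faster than g), f(n) = O(g(n)) is true.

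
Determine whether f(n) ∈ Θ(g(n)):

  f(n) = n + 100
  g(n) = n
True

f(n) = n + 100 and g(n) = n are both O(n).
Since they have the same asymptotic growth rate, f(n) = Θ(g(n)) is true.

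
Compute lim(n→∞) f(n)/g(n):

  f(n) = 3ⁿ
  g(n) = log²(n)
∞

Since 3ⁿ (O(3ⁿ)) grows faster than log²(n) (O(log² n)),
the ratio f(n)/g(n) → ∞ as n → ∞.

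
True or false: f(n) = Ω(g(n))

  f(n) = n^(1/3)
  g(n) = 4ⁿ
False

f(n) = n^(1/3) is O(n^(1/3)), and g(n) = 4ⁿ is O(4ⁿ).
Since O(n^(1/3)) grows slower than O(4ⁿ), f(n) = Ω(g(n)) is false.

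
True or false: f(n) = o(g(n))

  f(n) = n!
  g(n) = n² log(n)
False

f(n) = n! is O(n!), and g(n) = n² log(n) is O(n² log n).
Since O(n!) grows faster than or equal to O(n² log n), f(n) = o(g(n)) is false.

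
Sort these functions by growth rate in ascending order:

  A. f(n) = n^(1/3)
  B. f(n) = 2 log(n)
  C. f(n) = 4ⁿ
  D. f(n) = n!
B < A < C < D

Comparing growth rates:
B = 2 log(n) is O(log n)
A = n^(1/3) is O(n^(1/3))
C = 4ⁿ is O(4ⁿ)
D = n! is O(n!)

Therefore, the order from slowest to fastest is: B < A < C < D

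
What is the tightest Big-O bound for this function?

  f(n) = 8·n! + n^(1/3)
O(n!)

The dominant term in 8·n! + n^(1/3) is 8·n!, which is Θ(n!).
Lower-order terms (n^(1/3)) are asymptotically negligible.
Constants are absorbed, so the tightest bound is O(n!).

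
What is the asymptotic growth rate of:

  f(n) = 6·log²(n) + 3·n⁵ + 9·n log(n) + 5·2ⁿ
Θ(2ⁿ)

Order the terms by growth rate: 6·log²(n) ≺ 9·n log(n) ≺ 3·n⁵ ≺ 5·2ⁿ.
The fastest-growing term 5·2ⁿ dominates as n → ∞; dropping its constant factor gives Θ(2ⁿ).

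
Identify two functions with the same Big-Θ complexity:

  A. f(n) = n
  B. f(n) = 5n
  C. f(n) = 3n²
A and B

Examining each function:
  A. n is O(n)
  B. 5n is O(n)
  C. 3n² is O(n²)

Functions A and B both have the same complexity class.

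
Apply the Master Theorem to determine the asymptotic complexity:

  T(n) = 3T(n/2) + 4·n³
Θ(n³)

Master Theorem: a = 3, b = 2, f(n) = 4·n³.
Compute the critical exponent d = log₂(3) = 1.585.
Compare f(n) = Θ(n³) against n^d:
  k = 3 > d = 1.585, so f(n) = Ω(n^(d+ε)) — Case 3.
  Regularity: a·(n/b)^3/n^3 = a/b^3 = 3/8 < 1 ✓.
  The top-level work dominates: T(n) = Θ(f(n)) = Θ(n³).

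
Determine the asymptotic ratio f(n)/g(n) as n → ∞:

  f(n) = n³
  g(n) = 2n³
1/2

Since n³ and 2n³ have the same growth rate (O(n³)),
the ratio converges to a constant: 1/2.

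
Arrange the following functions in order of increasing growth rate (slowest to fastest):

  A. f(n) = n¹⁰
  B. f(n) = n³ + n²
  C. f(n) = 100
C < B < A

Comparing growth rates:
C = 100 is O(1)
B = n³ + n² is O(n³)
A = n¹⁰ is O(n¹⁰)

Therefore, the order from slowest to fastest is: C < B < A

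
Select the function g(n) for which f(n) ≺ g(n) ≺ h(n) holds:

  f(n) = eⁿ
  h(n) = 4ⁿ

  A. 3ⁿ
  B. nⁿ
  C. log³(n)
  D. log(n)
A

We need g(n) with eⁿ = o(g(n)) and g(n) = o(4ⁿ), i.e. O(eⁿ) ≺ g ≺ O(4ⁿ).
Check each option:
  A. 3ⁿ — O(3ⁿ) is strictly between O(eⁿ) and O(4ⁿ) ✓
  B. nⁿ — O(nⁿ) does not grow strictly slower than h(n)
  C. log³(n) — O(log³ n) does not grow strictly faster than f(n)
  D. log(n) — O(log n) does not grow strictly faster than f(n)

Only option A (3ⁿ) lies strictly between.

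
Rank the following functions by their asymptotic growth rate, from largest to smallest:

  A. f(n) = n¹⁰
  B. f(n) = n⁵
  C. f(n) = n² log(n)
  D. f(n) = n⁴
A > B > D > C

Comparing growth rates:
A = n¹⁰ is O(n¹⁰)
B = n⁵ is O(n⁵)
D = n⁴ is O(n⁴)
C = n² log(n) is O(n² log n)

Therefore, the order from fastest to slowest is: A > B > D > C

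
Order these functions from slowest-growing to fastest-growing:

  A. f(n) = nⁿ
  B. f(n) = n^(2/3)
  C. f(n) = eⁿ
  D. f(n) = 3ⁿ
B < C < D < A

Comparing growth rates:
B = n^(2/3) is O(n^(2/3))
C = eⁿ is O(eⁿ)
D = 3ⁿ is O(3ⁿ)
A = nⁿ is O(nⁿ)

Therefore, the order from slowest to fastest is: B < C < D < A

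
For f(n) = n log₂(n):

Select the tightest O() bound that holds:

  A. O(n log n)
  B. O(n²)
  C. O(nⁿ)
A

f(n) = n log₂(n) is O(n log n).
All listed options are valid Big-O bounds (upper bounds),
but O(n log n) is the tightest (smallest valid bound).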